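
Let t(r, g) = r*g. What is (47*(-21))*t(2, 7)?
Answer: -13818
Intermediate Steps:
t(r, g) = g*r
(47*(-21))*t(2, 7) = (47*(-21))*(7*2) = -987*14 = -13818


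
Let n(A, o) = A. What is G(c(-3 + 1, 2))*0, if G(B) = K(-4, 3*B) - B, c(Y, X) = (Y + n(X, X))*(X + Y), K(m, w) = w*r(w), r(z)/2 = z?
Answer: 0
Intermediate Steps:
r(z) = 2*z
K(m, w) = 2*w**2 (K(m, w) = w*(2*w) = 2*w**2)
c(Y, X) = (X + Y)**2 (c(Y, X) = (Y + X)*(X + Y) = (X + Y)*(X + Y) = (X + Y)**2)
G(B) = -B + 18*B**2 (G(B) = 2*(3*B)**2 - B = 2*(9*B**2) - B = 18*B**2 - B = -B + 18*B**2)
G(c(-3 + 1, 2))*0 = ((2**2 + (-3 + 1)**2 + 2*2*(-3 + 1))*(-1 + 18*(2**2 + (-3 + 1)**2 + 2*2*(-3 + 1))))*0 = ((4 + (-2)**2 + 2*2*(-2))*(-1 + 18*(4 + (-2)**2 + 2*2*(-2))))*0 = ((4 + 4 - 8)*(-1 + 18*(4 + 4 - 8)))*0 = (0*(-1 + 18*0))*0 = (0*(-1 + 0))*0 = (0*(-1))*0 = 0*0 = 0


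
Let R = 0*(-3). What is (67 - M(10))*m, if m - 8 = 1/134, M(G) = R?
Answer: 1073/2 ≈ 536.50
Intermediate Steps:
R = 0
M(G) = 0
m = 1073/134 (m = 8 + 1/134 = 1073/134 ≈ 8.0075)
(67 - M(10))*m = (67 - 1*0)*(1073/134) = (67 + 0)*(1073/134) = 67*(1073/134) = 1073/2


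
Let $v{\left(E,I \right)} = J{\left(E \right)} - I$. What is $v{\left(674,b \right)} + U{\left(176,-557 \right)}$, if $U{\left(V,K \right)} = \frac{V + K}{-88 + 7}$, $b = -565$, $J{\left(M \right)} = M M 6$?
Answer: $\frac{73608094}{27} \approx 2.7262 \cdot 10^{6}$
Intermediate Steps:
$J{\left(M \right)} = 6 M^{2}$ ($J{\left(M \right)} = M^{2} \cdot 6 = 6 M^{2}$)
$U{\left(V,K \right)} = - \frac{K}{81} - \frac{V}{81}$ ($U{\left(V,K \right)} = \frac{K + V}{-81} = \left(K + V\right) \left(- \frac{1}{81}\right) = - \frac{K}{81} - \frac{V}{81}$)
$v{\left(E,I \right)} = - I + 6 E^{2}$ ($v{\left(E,I \right)} = 6 E^{2} - I = - I + 6 E^{2}$)
$v{\left(674,b \right)} + U{\left(176,-557 \right)} = \left(\left(-1\right) \left(-565\right) + 6 \cdot 674^{2}\right) - - \frac{127}{27} = \left(565 + 6 \cdot 454276\right) + \left(\frac{557}{81} - \frac{176}{81}\right) = \left(565 + 2725656\right) + \frac{127}{27} = 2726221 + \frac{127}{27} = \frac{73608094}{27}$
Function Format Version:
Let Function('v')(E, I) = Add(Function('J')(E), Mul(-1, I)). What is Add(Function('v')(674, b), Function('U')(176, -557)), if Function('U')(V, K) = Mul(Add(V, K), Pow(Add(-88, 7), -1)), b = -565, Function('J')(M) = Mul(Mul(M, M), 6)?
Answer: Rational(73608094, 27) ≈ 2.7262e+6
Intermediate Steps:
Function('J')(M) = Mul(6, Pow(M, 2)) (Function('J')(M) = Mul(Pow(M, 2), 6) = Mul(6, Pow(M, 2)))
Function('U')(V, K) = Add(Mul(Rational(-1, 81), K), Mul(Rational(-1, 81), V)) (Function('U')(V, K) = Mul(Add(K, V), Pow(-81, -1)) = Mul(Add(K, V), Rational(-1, 81)) = Add(Mul(Rational(-1, 81), K), Mul(Rational(-1, 81), V)))
Function('v')(E, I) = Add(Mul(-1, I), Mul(6, Pow(E, 2))) (Function('v')(E, I) = Add(Mul(6, Pow(E, 2)), Mul(-1, I)) = Add(Mul(-1, I), Mul(6, Pow(E, 2))))
Add(Function('v')(674, b), Function('U')(176, -557)) = Add(Add(Mul(-1, -565), Mul(6, Pow(674, 2))), Add(Mul(Rational(-1, 81), -557), Mul(Rational(-1, 81), 176))) = Add(Add(565, Mul(6, 454276)), Add(Rational(557, 81), Rational(-176, 81))) = Add(Add(565, 2725656), Rational(127, 27)) = Add(2726221, Rational(127, 27)) = Rational(73608094, 27)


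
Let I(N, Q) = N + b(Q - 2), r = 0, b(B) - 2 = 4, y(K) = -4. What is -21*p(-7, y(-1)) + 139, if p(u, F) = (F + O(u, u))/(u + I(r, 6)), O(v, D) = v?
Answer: -92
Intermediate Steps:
b(B) = 6 (b(B) = 2 + 4 = 6)
I(N, Q) = 6 + N (I(N, Q) = N + 6 = 6 + N)
p(u, F) = (F + u)/(6 + u) (p(u, F) = (F + u)/(u + (6 + 0)) = (F + u)/(u + 6) = (F + u)/(6 + u))
-21*p(-7, y(-1)) + 139 = -21*(-4 - 7)/(6 - 7) + 139 = -21*(-11)/(-1) + 139 = -(-21)*(-11) + 139 = -21*11 + 139 = -231 + 139 = -92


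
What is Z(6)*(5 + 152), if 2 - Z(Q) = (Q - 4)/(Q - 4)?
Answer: 157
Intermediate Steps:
Z(Q) = 1 (Z(Q) = 2 - (Q - 4)/(Q - 4) = 2 - (-4 + Q)/(-4 + Q) = 2 - 1*1 = 2 - 1 = 1)
Z(6)*(5 + 152) = 1*(5 + 152) = 1*157 = 157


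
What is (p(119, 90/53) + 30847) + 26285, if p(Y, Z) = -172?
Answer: 56960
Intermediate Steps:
(p(119, 90/53) + 30847) + 26285 = (-172 + 30847) + 26285 = 30675 + 26285 = 56960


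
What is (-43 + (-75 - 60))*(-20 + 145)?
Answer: -22250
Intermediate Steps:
(-43 + (-75 - 60))*(-20 + 145) = (-43 - 135)*125 = -178*125 = -22250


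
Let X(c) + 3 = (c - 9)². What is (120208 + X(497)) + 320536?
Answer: 678885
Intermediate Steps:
X(c) = -3 + (-9 + c)² (X(c) = -3 + (c - 9)² = -3 + (-9 + c)²)
(120208 + X(497)) + 320536 = (120208 + (-3 + (-9 + 497)²)) + 320536 = (120208 + (-3 + 488²)) + 320536 = (120208 + (-3 + 238144)) + 320536 = (120208 + 238141) + 320536 = 358349 + 320536 = 678885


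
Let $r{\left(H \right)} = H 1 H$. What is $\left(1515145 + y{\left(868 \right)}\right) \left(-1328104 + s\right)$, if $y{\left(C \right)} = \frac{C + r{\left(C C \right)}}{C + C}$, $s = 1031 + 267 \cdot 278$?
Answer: $- \frac{823123389363581}{2} \approx -4.1156 \cdot 10^{14}$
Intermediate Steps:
$s = 75257$ ($s = 1031 + 74226 = 75257$)
$r{\left(H \right)} = H^{2}$ ($r{\left(H \right)} = H H = H^{2}$)
$y{\left(C \right)} = \frac{C + C^{4}}{2 C}$ ($y{\left(C \right)} = \frac{C + \left(C C\right)^{2}}{C + C} = \frac{C + \left(C^{2}\right)^{2}}{2 C} = \left(C + C^{4}\right) \frac{1}{2 C} = \frac{C + C^{4}}{2 C}$)
$\left(1515145 + y{\left(868 \right)}\right) \left(-1328104 + s\right) = \left(1515145 + \left(\frac{1}{2} + \frac{868^{3}}{2}\right)\right) \left(-1328104 + 75257\right) = \left(1515145 + \left(\frac{1}{2} + \frac{1}{2} \cdot 653972032\right)\right) \left(-1252847\right) = \left(1515145 + \left(\frac{1}{2} + 326986016\right)\right) \left(-1252847\right) = \left(1515145 + \frac{653972033}{2}\right) \left(-1252847\right) = \frac{657002323}{2} \left(-1252847\right) = - \frac{823123389363581}{2}$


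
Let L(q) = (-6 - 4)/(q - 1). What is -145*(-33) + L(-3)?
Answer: 9575/2 ≈ 4787.5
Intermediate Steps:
L(q) = -10/(-1 + q)
-145*(-33) + L(-3) = -145*(-33) - 10/(-1 - 3) = 4785 - 10/(-4) = 4785 - 10*(-¼) = 4785 + 5/2 = 9575/2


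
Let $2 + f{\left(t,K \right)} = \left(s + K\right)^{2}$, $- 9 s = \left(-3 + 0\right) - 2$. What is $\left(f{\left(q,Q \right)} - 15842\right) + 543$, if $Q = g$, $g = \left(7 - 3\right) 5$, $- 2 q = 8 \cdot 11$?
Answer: $- \frac{1205156}{81} \approx -14878.0$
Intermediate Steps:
$s = \frac{5}{9}$ ($s = - \frac{\left(-3 + 0\right) - 2}{9} = - \frac{-3 - 2}{9} = \left(- \frac{1}{9}\right) \left(-5\right) = \frac{5}{9} \approx 0.55556$)
$q = -44$ ($q = - \frac{8 \cdot 11}{2} = \left(- \frac{1}{2}\right) 88 = -44$)
$g = 20$ ($g = 4 \cdot 5 = 20$)
$Q = 20$
$f{\left(t,K \right)} = -2 + \left(\frac{5}{9} + K\right)^{2}$
$\left(f{\left(q,Q \right)} - 15842\right) + 543 = \left(\left(-2 + \frac{\left(5 + 9 \cdot 20\right)^{2}}{81}\right) - 15842\right) + 543 = \left(\left(-2 + \frac{\left(5 + 180\right)^{2}}{81}\right) - 15842\right) + 543 = \left(\left(-2 + \frac{185^{2}}{81}\right) - 15842\right) + 543 = \left(\left(-2 + \frac{1}{81} \cdot 34225\right) - 15842\right) + 543 = \left(\left(-2 + \frac{34225}{81}\right) - 15842\right) + 543 = \left(\frac{34063}{81} - 15842\right) + 543 = - \frac{1249139}{81} + 543 = - \frac{1205156}{81}$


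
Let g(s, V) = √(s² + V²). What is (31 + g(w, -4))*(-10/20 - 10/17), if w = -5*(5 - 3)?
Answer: -1147/34 - 37*√29/17 ≈ -45.456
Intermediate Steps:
w = -10 (w = -5*2 = -10)
g(s, V) = √(V² + s²)
(31 + g(w, -4))*(-10/20 - 10/17) = (31 + √((-4)² + (-10)²))*(-10/20 - 10/17) = (31 + √(16 + 100))*(-10*1/20 - 10*1/17) = (31 + √116)*(-½ - 10/17) = (31 + 2*√29)*(-37/34) = -1147/34 - 37*√29/17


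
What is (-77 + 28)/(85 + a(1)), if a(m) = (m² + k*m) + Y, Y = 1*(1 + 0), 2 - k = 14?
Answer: -49/75 ≈ -0.65333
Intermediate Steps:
k = -12 (k = 2 - 1*14 = 2 - 14 = -12)
Y = 1 (Y = 1*1 = 1)
a(m) = 1 + m² - 12*m (a(m) = (m² - 12*m) + 1 = 1 + m² - 12*m)
(-77 + 28)/(85 + a(1)) = (-77 + 28)/(85 + (1 + 1² - 12*1)) = -49/(85 + (1 + 1 - 12)) = -49/(85 - 10) = -49/75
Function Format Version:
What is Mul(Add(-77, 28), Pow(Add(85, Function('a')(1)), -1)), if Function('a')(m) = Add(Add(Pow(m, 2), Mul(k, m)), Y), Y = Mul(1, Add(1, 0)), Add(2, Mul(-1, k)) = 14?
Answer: Rational(-49, 75) ≈ -0.65333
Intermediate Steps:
k = -12 (k = Add(2, Mul(-1, 14)) = Add(2, -14) = -12)
Y = 1 (Y = Mul(1, 1) = 1)
Function('a')(m) = Add(1, Pow(m, 2), Mul(-12, m)) (Function('a')(m) = Add(Add(Pow(m, 2), Mul(-12, m)), 1) = Add(1, Pow(m, 2), Mul(-12, m)))
Mul(Add(-77, 28), Pow(Add(85, Function('a')(1)), -1)) = Mul(Add(-77, 28), Pow(Add(85, Add(1, Pow(1, 2), Mul(-12, 1))), -1)) = Mul(-49, Pow(Add(85, Add(1, 1, -12)), -1)) = Mul(-49, Pow(Add(85, -10), -1)) = Mul(-49, Pow(75, -1)) = Mul(-49, Rational(1, 75)) = Rational(-49, 75)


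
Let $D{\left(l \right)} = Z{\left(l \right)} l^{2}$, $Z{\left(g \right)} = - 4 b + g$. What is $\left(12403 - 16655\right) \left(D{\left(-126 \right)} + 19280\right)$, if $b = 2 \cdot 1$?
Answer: $8963658208$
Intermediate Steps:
$b = 2$
$Z{\left(g \right)} = -8 + g$ ($Z{\left(g \right)} = \left(-4\right) 2 + g = -8 + g$)
$D{\left(l \right)} = l^{2} \left(-8 + l\right)$ ($D{\left(l \right)} = \left(-8 + l\right) l^{2} = l^{2} \left(-8 + l\right)$)
$\left(12403 - 16655\right) \left(D{\left(-126 \right)} + 19280\right) = \left(12403 - 16655\right) \left(\left(-126\right)^{2} \left(-8 - 126\right) + 19280\right) = - 4252 \left(15876 \left(-134\right) + 19280\right) = - 4252 \left(-2127384 + 19280\right) = \left(-4252\right) \left(-2108104\right) = 8963658208$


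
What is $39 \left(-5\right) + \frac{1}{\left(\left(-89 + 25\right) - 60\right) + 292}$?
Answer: $- \frac{32759}{168} \approx -194.99$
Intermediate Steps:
$39 \left(-5\right) + \frac{1}{\left(\left(-89 + 25\right) - 60\right) + 292} = -195 + \frac{1}{\left(-64 - 60\right) + 292} = -195 + \frac{1}{-124 + 292} = -195 + \frac{1}{168} = - \frac{32759}{168}$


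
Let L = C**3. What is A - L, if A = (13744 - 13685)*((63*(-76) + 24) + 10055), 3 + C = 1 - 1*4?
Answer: 312385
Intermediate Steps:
C = -6 (C = -3 + (1 - 1*4) = -3 + (1 - 4) = -3 - 3 = -6)
A = 312169 (A = 59*((-4788 + 24) + 10055) = 59*(-4764 + 10055) = 59*5291 = 312169)
L = -216 (L = (-6)**3 = -216)
A - L = 312169 - 1*(-216) = 312169 + 216 = 312385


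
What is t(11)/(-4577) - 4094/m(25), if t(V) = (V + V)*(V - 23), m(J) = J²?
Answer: -18573238/2860625 ≈ -6.4927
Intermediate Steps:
t(V) = 2*V*(-23 + V) (t(V) = (2*V)*(-23 + V) = 2*V*(-23 + V))
t(11)/(-4577) - 4094/m(25) = (2*11*(-23 + 11))/(-4577) - 4094/(25²) = (2*11*(-12))*(-1/4577) - 4094/625 = -264*(-1/4577) - 4094*1/625 = 264/4577 - 4094/625 = -18573238/2860625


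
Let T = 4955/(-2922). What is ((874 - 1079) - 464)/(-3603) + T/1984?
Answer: 1286835349/6962494848 ≈ 0.18482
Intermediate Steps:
T = -4955/2922 (T = 4955*(-1/2922) = -4955/2922 ≈ -1.6958)
((874 - 1079) - 464)/(-3603) + T/1984 = ((874 - 1079) - 464)/(-3603) - 4955/2922/1984 = (-205 - 464)*(-1/3603) - 4955/2922*1/1984 = -669*(-1/3603) - 4955/5797248 = 223/1201 - 4955/5797248 = 1286835349/6962494848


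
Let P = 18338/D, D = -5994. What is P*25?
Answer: -229225/2997 ≈ -76.485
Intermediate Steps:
P = -9169/2997 (P = 18338/(-5994) = 18338*(-1/5994) = -9169/2997 ≈ -3.0594)
P*25 = -9169/2997*25 = -229225/2997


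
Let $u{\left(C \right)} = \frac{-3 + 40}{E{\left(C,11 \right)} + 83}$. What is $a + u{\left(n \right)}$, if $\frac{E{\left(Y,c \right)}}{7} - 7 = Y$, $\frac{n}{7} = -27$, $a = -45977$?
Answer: $- \frac{54758644}{1191} \approx -45977.0$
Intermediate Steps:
$n = -189$ ($n = 7 \left(-27\right) = -189$)
$E{\left(Y,c \right)} = 49 + 7 Y$
$u{\left(C \right)} = \frac{37}{132 + 7 C}$ ($u{\left(C \right)} = \frac{-3 + 40}{\left(49 + 7 C\right) + 83} = \frac{37}{132 + 7 C}$)
$a + u{\left(n \right)} = -45977 + \frac{37}{132 + 7 \left(-189\right)} = -45977 + \frac{37}{132 - 1323} = -45977 + \frac{37}{-1191} = -45977 + 37 \left(- \frac{1}{1191}\right) = -45977 - \frac{37}{1191} = - \frac{54758644}{1191}$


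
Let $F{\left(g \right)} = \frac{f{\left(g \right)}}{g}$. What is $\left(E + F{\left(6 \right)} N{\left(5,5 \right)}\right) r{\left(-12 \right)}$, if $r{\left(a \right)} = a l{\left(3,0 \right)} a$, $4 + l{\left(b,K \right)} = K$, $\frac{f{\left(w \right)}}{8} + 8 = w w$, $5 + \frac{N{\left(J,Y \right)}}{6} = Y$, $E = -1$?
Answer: $576$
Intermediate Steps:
$N{\left(J,Y \right)} = -30 + 6 Y$
$f{\left(w \right)} = -64 + 8 w^{2}$ ($f{\left(w \right)} = -64 + 8 w w = -64 + 8 w^{2}$)
$l{\left(b,K \right)} = -4 + K$
$F{\left(g \right)} = \frac{-64 + 8 g^{2}}{g}$
$r{\left(a \right)} = - 4 a^{2}$ ($r{\left(a \right)} = a \left(-4 + 0\right) a = a \left(-4\right) a = - 4 a a = - 4 a^{2}$)
$\left(E + F{\left(6 \right)} N{\left(5,5 \right)}\right) r{\left(-12 \right)} = \left(-1 + \left(- \frac{64}{6} + 8 \cdot 6\right) \left(-30 + 6 \cdot 5\right)\right) \left(- 4 \left(-12\right)^{2}\right) = \left(-1 + \left(\left(-64\right) \frac{1}{6} + 48\right) \left(-30 + 30\right)\right) \left(\left(-4\right) 144\right) = \left(-1 + \left(- \frac{32}{3} + 48\right) 0\right) \left(-576\right) = \left(-1 + \frac{112}{3} \cdot 0\right) \left(-576\right) = \left(-1 + 0\right) \left(-576\right) = \left(-1\right) \left(-576\right) = 576$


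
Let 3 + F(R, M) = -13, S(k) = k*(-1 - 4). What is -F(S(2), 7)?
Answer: 16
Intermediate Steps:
S(k) = -5*k (S(k) = k*(-5) = -5*k)
F(R, M) = -16 (F(R, M) = -3 - 13 = -16)
-F(S(2), 7) = -1*(-16) = 16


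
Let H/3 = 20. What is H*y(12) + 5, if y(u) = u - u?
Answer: 5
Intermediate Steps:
y(u) = 0
H = 60 (H = 3*20 = 60)
H*y(12) + 5 = 60*0 + 5 = 0 + 5 = 5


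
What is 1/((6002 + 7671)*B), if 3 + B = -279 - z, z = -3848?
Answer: 1/48757918 ≈ 2.0510e-8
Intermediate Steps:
B = 3566 (B = -3 + (-279 - 1*(-3848)) = -3 + (-279 + 3848) = -3 + 3569 = 3566)
1/((6002 + 7671)*B) = 1/((6002 + 7671)*3566) = (1/3566)/13673 = (1/13673)*(1/3566) = 1/48757918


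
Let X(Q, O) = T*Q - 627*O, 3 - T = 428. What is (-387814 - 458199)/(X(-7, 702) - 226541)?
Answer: 846013/663720 ≈ 1.2747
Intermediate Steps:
T = -425 (T = 3 - 1*428 = 3 - 428 = -425)
X(Q, O) = -627*O - 425*Q (X(Q, O) = -425*Q - 627*O = -627*O - 425*Q)
(-387814 - 458199)/(X(-7, 702) - 226541) = (-387814 - 458199)/((-627*702 - 425*(-7)) - 226541) = -846013/((-440154 + 2975) - 226541) = -846013/(-437179 - 226541) = -846013/(-663720) = -846013*(-1/663720) = 846013/663720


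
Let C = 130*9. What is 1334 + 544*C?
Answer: 637814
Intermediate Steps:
C = 1170
1334 + 544*C = 1334 + 544*1170 = 1334 + 636480 = 637814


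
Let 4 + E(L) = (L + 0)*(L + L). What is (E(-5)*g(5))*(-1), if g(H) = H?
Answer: -230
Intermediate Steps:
E(L) = -4 + 2*L² (E(L) = -4 + (L + 0)*(L + L) = -4 + L*(2*L) = -4 + 2*L²)
(E(-5)*g(5))*(-1) = ((-4 + 2*(-5)²)*5)*(-1) = ((-4 + 2*25)*5)*(-1) = ((-4 + 50)*5)*(-1) = (46*5)*(-1) = 230*(-1) = -230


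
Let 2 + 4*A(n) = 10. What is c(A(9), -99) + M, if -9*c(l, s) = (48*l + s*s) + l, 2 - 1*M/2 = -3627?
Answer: 55423/9 ≈ 6158.1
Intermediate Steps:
M = 7258 (M = 4 - 2*(-3627) = 4 + 7254 = 7258)
A(n) = 2 (A(n) = -½ + (¼)*10 = -½ + 5/2 = 2)
c(l, s) = -49*l/9 - s²/9 (c(l, s) = -((48*l + s*s) + l)/9 = -((48*l + s²) + l)/9 = -((s² + 48*l) + l)/9 = -(s² + 49*l)/9 = -49*l/9 - s²/9)
c(A(9), -99) + M = (-49/9*2 - ⅑*(-99)²) + 7258 = (-98/9 - ⅑*9801) + 7258 = (-98/9 - 1089) + 7258 = -9899/9 + 7258 = 55423/9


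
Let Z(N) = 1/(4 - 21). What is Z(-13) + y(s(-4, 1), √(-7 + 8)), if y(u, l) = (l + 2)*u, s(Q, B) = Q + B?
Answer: -154/17 ≈ -9.0588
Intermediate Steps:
s(Q, B) = B + Q
y(u, l) = u*(2 + l) (y(u, l) = (2 + l)*u = u*(2 + l))
Z(N) = -1/17 (Z(N) = 1/(-17) = -1/17)
Z(-13) + y(s(-4, 1), √(-7 + 8)) = -1/17 + (1 - 4)*(2 + √(-7 + 8)) = -1/17 - 3*(2 + √1) = -1/17 - 3*(2 + 1) = -1/17 - 3*3 = -1/17 - 9 = -154/17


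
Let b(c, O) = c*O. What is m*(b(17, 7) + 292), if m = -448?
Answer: -184128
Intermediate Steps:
b(c, O) = O*c
m*(b(17, 7) + 292) = -448*(7*17 + 292) = -448*(119 + 292) = -448*411 = -184128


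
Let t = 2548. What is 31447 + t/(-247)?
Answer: 597297/19 ≈ 31437.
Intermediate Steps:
31447 + t/(-247) = 31447 + 2548/(-247) = 31447 + 2548*(-1/247) = 31447 - 196/19 = 597297/19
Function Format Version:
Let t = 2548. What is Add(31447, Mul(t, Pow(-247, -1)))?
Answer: Rational(597297, 19) ≈ 31437.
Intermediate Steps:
Add(31447, Mul(t, Pow(-247, -1))) = Add(31447, Mul(2548, Pow(-247, -1))) = Add(31447, Mul(2548, Rational(-1, 247))) = Add(31447, Rational(-196, 19)) = Rational(597297, 19)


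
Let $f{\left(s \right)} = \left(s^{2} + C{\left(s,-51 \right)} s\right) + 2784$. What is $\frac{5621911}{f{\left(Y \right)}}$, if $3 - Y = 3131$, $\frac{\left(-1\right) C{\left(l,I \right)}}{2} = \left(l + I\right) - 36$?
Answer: $- \frac{5621911}{10325872} \approx -0.54445$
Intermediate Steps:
$C{\left(l,I \right)} = 72 - 2 I - 2 l$ ($C{\left(l,I \right)} = - 2 \left(\left(l + I\right) - 36\right) = - 2 \left(\left(I + l\right) - 36\right) = - 2 \left(-36 + I + l\right) = 72 - 2 I - 2 l$)
$Y = -3128$ ($Y = 3 - 3131 = -3128$)
$f{\left(s \right)} = 2784 + s^{2} + s \left(174 - 2 s\right)$ ($f{\left(s \right)} = \left(s^{2} + \left(72 - -102 - 2 s\right) s\right) + 2784 = \left(s^{2} + \left(72 + 102 - 2 s\right) s\right) + 2784 = \left(s^{2} + \left(174 - 2 s\right) s\right) + 2784 = \left(s^{2} + s \left(174 - 2 s\right)\right) + 2784 = 2784 + s^{2} + s \left(174 - 2 s\right)$)
$\frac{5621911}{f{\left(Y \right)}} = \frac{5621911}{2784 - \left(-3128\right)^{2} + 174 \left(-3128\right)} = \frac{5621911}{2784 - 9784384 - 544272} = \frac{5621911}{-10325872} = 5621911 \left(- \frac{1}{10325872}\right) = - \frac{5621911}{10325872}$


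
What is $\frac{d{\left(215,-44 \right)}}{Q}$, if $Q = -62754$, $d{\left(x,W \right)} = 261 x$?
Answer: $- \frac{18705}{20918} \approx -0.89421$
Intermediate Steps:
$\frac{d{\left(215,-44 \right)}}{Q} = \frac{261 \cdot 215}{-62754} = 56115 \left(- \frac{1}{62754}\right) = - \frac{18705}{20918}$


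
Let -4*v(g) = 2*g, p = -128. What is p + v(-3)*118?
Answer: 49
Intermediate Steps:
v(g) = -g/2
p + v(-3)*118 = -128 - 1/2*(-3)*118 = -128 + (3/2)*118 = -128 + 177 = 49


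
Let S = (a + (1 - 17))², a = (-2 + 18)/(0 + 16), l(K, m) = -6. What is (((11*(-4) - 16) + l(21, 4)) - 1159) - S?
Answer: -1450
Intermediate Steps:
a = 1 (a = 16/16 = 16*(1/16) = 1)
S = 225 (S = (1 + (1 - 17))² = (1 - 16)² = (-15)² = 225)
(((11*(-4) - 16) + l(21, 4)) - 1159) - S = (((11*(-4) - 16) - 6) - 1159) - 1*225 = (((-44 - 16) - 6) - 1159) - 225 = ((-60 - 6) - 1159) - 225 = (-66 - 1159) - 225 = -1225 - 225 = -1450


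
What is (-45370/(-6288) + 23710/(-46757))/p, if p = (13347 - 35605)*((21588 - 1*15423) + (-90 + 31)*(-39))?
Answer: -986138305/27700880768401824 ≈ -3.5600e-8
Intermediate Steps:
p = -188436228 (p = -22258*((21588 - 15423) - 59*(-39)) = -22258*(6165 + 2301) = -22258*8466 = -188436228)
(-45370/(-6288) + 23710/(-46757))/p = (-45370/(-6288) + 23710/(-46757))/(-188436228) = (-45370*(-1/6288) + 23710*(-1/46757))*(-1/188436228) = (22685/3144 - 23710/46757)*(-1/188436228) = (986138305/147004008)*(-1/188436228) = -986138305/27700880768401824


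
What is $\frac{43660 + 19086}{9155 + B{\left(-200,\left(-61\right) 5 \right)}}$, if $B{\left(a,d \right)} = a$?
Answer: $\frac{62746}{8955} \approx 7.0068$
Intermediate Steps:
$\frac{43660 + 19086}{9155 + B{\left(-200,\left(-61\right) 5 \right)}} = \frac{43660 + 19086}{9155 - 200} = \frac{62746}{8955}$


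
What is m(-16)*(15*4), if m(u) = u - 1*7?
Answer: -1380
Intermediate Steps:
m(u) = -7 + u (m(u) = u - 7 = -7 + u)
m(-16)*(15*4) = (-7 - 16)*(15*4) = -23*60 = -1380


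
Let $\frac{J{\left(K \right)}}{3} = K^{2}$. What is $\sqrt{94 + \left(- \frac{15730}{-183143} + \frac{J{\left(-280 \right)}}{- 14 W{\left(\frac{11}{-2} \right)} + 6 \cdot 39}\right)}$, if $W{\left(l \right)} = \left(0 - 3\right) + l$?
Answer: $\frac{6 \sqrt{88278571423504399}}{64649479} \approx 27.575$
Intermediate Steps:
$W{\left(l \right)} = -3 + l$
$J{\left(K \right)} = 3 K^{2}$
$\sqrt{94 + \left(- \frac{15730}{-183143} + \frac{J{\left(-280 \right)}}{- 14 W{\left(\frac{11}{-2} \right)} + 6 \cdot 39}\right)} = \sqrt{94 - \left(- \frac{15730}{183143} - \frac{3 \left(-280\right)^{2}}{- 14 \left(-3 + \frac{11}{-2}\right) + 6 \cdot 39}\right)} = \sqrt{94 - \left(- \frac{15730}{183143} - \frac{3 \cdot 78400}{- 14 \left(-3 + 11 \left(- \frac{1}{2}\right)\right) + 234}\right)} = \sqrt{94 + \left(\frac{15730}{183143} + \frac{235200}{- 14 \left(-3 - \frac{11}{2}\right) + 234}\right)} = \sqrt{94 + \left(\frac{15730}{183143} + \frac{235200}{\left(-14\right) \left(- \frac{17}{2}\right) + 234}\right)} = \sqrt{94 + \left(\frac{15730}{183143} + \frac{235200}{119 + 234}\right)} = \sqrt{94 + \left(\frac{15730}{183143} + \frac{235200}{353}\right)} = \sqrt{94 + \frac{43080786290}{64649479}} = \sqrt{\frac{49157837316}{64649479}} = \frac{6 \sqrt{88278571423504399}}{64649479}$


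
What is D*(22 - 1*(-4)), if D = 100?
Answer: 2600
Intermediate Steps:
D*(22 - 1*(-4)) = 100*(22 - 1*(-4)) = 100*(22 + 4) = 100*26 = 2600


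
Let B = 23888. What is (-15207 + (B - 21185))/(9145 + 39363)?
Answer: -3126/12127 ≈ -0.25777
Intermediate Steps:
(-15207 + (B - 21185))/(9145 + 39363) = (-15207 + (23888 - 21185))/(9145 + 39363) = (-15207 + 2703)/48508 = -12504*1/48508 = -3126/12127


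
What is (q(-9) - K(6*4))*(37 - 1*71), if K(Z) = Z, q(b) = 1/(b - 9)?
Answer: 7361/9 ≈ 817.89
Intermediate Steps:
q(b) = 1/(-9 + b)
(q(-9) - K(6*4))*(37 - 1*71) = (1/(-9 - 9) - 6*4)*(37 - 1*71) = (1/(-18) - 1*24)*(37 - 71) = (-1/18 - 24)*(-34) = -433/18*(-34) = 7361/9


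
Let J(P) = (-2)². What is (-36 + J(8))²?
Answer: 1024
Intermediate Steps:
J(P) = 4
(-36 + J(8))² = (-36 + 4)² = (-32)² = 1024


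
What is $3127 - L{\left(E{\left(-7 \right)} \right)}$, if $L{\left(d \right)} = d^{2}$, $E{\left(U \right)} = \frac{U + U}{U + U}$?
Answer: $3126$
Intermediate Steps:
$E{\left(U \right)} = 1$ ($E{\left(U \right)} = \frac{2 U}{2 U} = 2 U \frac{1}{2 U} = 1$)
$3127 - L{\left(E{\left(-7 \right)} \right)} = 3127 - 1^{2} = 3127 - 1 = 3126$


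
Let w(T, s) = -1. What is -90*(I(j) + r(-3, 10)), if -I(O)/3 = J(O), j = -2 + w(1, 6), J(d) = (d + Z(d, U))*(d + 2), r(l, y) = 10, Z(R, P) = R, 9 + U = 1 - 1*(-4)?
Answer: 720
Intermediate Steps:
U = -4 (U = -9 + (1 - 1*(-4)) = -9 + (1 + 4) = -9 + 5 = -4)
J(d) = 2*d*(2 + d) (J(d) = (d + d)*(d + 2) = (2*d)*(2 + d) = 2*d*(2 + d))
j = -3 (j = -2 - 1 = -3)
I(O) = -6*O*(2 + O)
-90*(I(j) + r(-3, 10)) = -90*(6*(-3)*(-2 - 1*(-3)) + 10) = -90*(6*(-3)*(-2 + 3) + 10) = -90*(6*(-3)*1 + 10) = -90*(-18 + 10) = -90*(-8) = 720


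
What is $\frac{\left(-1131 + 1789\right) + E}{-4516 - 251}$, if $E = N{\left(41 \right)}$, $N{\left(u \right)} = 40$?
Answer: $- \frac{698}{4767} \approx -0.14642$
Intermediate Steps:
$E = 40$
$\frac{\left(-1131 + 1789\right) + E}{-4516 - 251} = \frac{\left(-1131 + 1789\right) + 40}{-4516 - 251} = \frac{658 + 40}{-4767} = 698 \left(- \frac{1}{4767}\right) = - \frac{698}{4767}$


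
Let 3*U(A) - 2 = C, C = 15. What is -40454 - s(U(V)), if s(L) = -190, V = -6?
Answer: -40264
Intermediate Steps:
U(A) = 17/3 (U(A) = ⅔ + (⅓)*15 = ⅔ + 5 = 17/3)
-40454 - s(U(V)) = -40454 - 1*(-190) = -40454 + 190 = -40264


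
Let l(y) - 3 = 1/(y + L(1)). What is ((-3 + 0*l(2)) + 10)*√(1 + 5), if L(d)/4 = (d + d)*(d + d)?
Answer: 7*√6 ≈ 17.146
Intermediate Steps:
L(d) = 16*d² (L(d) = 4*((d + d)*(d + d)) = 4*((2*d)*(2*d)) = 4*(4*d²) = 16*d²)
l(y) = 3 + 1/(16 + y) (l(y) = 3 + 1/(y + 16*1²) = 3 + 1/(y + 16*1) = 3 + 1/(y + 16) = 3 + 1/(16 + y))
((-3 + 0*l(2)) + 10)*√(1 + 5) = ((-3 + 0*((49 + 3*2)/(16 + 2))) + 10)*√(1 + 5) = ((-3 + 0*((49 + 6)/18)) + 10)*√6 = ((-3 + 0*((1/18)*55)) + 10)*√6 = ((-3 + 0*(55/18)) + 10)*√6 = ((-3 + 0) + 10)*√6 = (-3 + 10)*√6 = 7*√6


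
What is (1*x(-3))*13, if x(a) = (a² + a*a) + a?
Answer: 195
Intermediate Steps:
x(a) = a + 2*a² (x(a) = (a² + a²) + a = 2*a² + a = a + 2*a²)
(1*x(-3))*13 = (1*(-3*(1 + 2*(-3))))*13 = (1*(-3*(1 - 6)))*13 = (1*(-3*(-5)))*13 = (1*15)*13 = 15*13 = 195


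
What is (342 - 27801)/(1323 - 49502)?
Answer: 27459/48179 ≈ 0.56994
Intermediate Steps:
(342 - 27801)/(1323 - 49502) = -27459/(-48179) = -27459*(-1/48179) = 27459/48179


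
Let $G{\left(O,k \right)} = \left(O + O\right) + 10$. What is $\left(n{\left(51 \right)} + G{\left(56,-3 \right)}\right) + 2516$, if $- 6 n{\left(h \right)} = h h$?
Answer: $\frac{4409}{2} \approx 2204.5$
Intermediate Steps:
$n{\left(h \right)} = - \frac{h^{2}}{6}$ ($n{\left(h \right)} = - \frac{h h}{6} = - \frac{h^{2}}{6}$)
$G{\left(O,k \right)} = 10 + 2 O$ ($G{\left(O,k \right)} = 2 O + 10 = 10 + 2 O$)
$\left(n{\left(51 \right)} + G{\left(56,-3 \right)}\right) + 2516 = \left(- \frac{51^{2}}{6} + \left(10 + 2 \cdot 56\right)\right) + 2516 = \left(\left(- \frac{1}{6}\right) 2601 + \left(10 + 112\right)\right) + 2516 = \left(- \frac{867}{2} + 122\right) + 2516 = - \frac{623}{2} + 2516 = \frac{4409}{2}$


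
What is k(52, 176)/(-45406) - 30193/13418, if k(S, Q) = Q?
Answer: -686652463/304628854 ≈ -2.2541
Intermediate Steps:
k(52, 176)/(-45406) - 30193/13418 = 176/(-45406) - 30193/13418 = 176*(-1/45406) - 30193*1/13418 = -88/22703 - 30193/13418 = -686652463/304628854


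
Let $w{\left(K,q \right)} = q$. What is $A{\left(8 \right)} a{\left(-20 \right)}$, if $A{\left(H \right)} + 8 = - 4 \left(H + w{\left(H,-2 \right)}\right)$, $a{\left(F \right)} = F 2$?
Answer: $1280$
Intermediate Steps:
$a{\left(F \right)} = 2 F$
$A{\left(H \right)} = - 4 H$ ($A{\left(H \right)} = -8 - 4 \left(H - 2\right) = -8 - 4 \left(-2 + H\right) = -8 - \left(-8 + 4 H\right) = - 4 H$)
$A{\left(8 \right)} a{\left(-20 \right)} = \left(-4\right) 8 \cdot 2 \left(-20\right) = \left(-32\right) \left(-40\right) = 1280$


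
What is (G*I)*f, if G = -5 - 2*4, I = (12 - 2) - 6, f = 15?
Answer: -780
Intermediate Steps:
I = 4 (I = 10 - 6 = 4)
G = -13 (G = -5 - 8 = -13)
(G*I)*f = -13*4*15 = -52*15 = -780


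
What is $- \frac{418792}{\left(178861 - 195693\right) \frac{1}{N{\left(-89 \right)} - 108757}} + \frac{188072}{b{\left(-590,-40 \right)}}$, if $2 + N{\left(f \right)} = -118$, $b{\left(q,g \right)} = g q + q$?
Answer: $- \frac{65573723998121}{24206520} \approx -2.7089 \cdot 10^{6}$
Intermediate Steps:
$b{\left(q,g \right)} = q + g q$
$N{\left(f \right)} = -120$ ($N{\left(f \right)} = -2 - 118 = -120$)
$- \frac{418792}{\left(178861 - 195693\right) \frac{1}{N{\left(-89 \right)} - 108757}} + \frac{188072}{b{\left(-590,-40 \right)}} = - \frac{418792}{\left(178861 - 195693\right) \frac{1}{-120 - 108757}} + \frac{188072}{\left(-590\right) \left(1 - 40\right)} = - \frac{418792}{\left(-16832\right) \frac{1}{-108877}} + \frac{188072}{\left(-590\right) \left(-39\right)} = - \frac{418792}{\left(-16832\right) \left(- \frac{1}{108877}\right)} + \frac{188072}{23010} = - \frac{418792}{\frac{16832}{108877}} + 188072 \cdot \frac{1}{23010} = \left(-418792\right) \frac{108877}{16832} + \frac{94036}{11505} = - \frac{5699602073}{2104} + \frac{94036}{11505} = - \frac{65573723998121}{24206520}$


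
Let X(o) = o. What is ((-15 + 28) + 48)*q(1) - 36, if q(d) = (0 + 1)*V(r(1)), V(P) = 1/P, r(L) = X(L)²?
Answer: 25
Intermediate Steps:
r(L) = L²
q(d) = 1 (q(d) = (0 + 1)/(1²) = 1/1 = 1*1 = 1)
((-15 + 28) + 48)*q(1) - 36 = ((-15 + 28) + 48)*1 - 36 = (13 + 48)*1 - 36 = 61*1 - 36 = 61 - 36 = 25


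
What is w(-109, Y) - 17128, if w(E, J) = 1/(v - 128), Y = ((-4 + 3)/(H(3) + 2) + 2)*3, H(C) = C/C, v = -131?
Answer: -4436153/259 ≈ -17128.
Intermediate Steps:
H(C) = 1
Y = 5 (Y = ((-4 + 3)/(1 + 2) + 2)*3 = (-1/3 + 2)*3 = (-1*⅓ + 2)*3 = (-⅓ + 2)*3 = (5/3)*3 = 5)
w(E, J) = -1/259 (w(E, J) = 1/(-131 - 128) = 1/(-259) = -1/259)
w(-109, Y) - 17128 = -1/259 - 17128 = -4436153/259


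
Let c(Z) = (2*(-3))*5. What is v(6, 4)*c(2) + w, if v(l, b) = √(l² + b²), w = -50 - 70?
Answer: -120 - 60*√13 ≈ -336.33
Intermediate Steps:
w = -120
c(Z) = -30 (c(Z) = -6*5 = -30)
v(l, b) = √(b² + l²)
v(6, 4)*c(2) + w = √(4² + 6²)*(-30) - 120 = √(16 + 36)*(-30) - 120 = √52*(-30) - 120 = (2*√13)*(-30) - 120 = -60*√13 - 120 = -120 - 60*√13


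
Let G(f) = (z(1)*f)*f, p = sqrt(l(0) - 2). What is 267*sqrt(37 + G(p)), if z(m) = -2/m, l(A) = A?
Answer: 267*sqrt(41) ≈ 1709.6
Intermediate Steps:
p = I*sqrt(2) (p = sqrt(0 - 2) = sqrt(-2) = I*sqrt(2) ≈ 1.4142*I)
G(f) = -2*f**2 (G(f) = ((-2/1)*f)*f = ((-2*1)*f)*f = (-2*f)*f = -2*f**2)
267*sqrt(37 + G(p)) = 267*sqrt(37 - 2*(I*sqrt(2))**2) = 267*sqrt(37 - 2*(-2)) = 267*sqrt(37 + 4) = 267*sqrt(41)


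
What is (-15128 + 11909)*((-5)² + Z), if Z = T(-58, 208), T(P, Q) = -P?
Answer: -267177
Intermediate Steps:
Z = 58 (Z = -1*(-58) = 58)
(-15128 + 11909)*((-5)² + Z) = (-15128 + 11909)*((-5)² + 58) = -3219*(25 + 58) = -3219*83 = -267177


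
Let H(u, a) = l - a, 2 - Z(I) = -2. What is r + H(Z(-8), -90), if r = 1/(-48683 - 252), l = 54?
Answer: 7046639/48935 ≈ 144.00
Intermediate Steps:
Z(I) = 4 (Z(I) = 2 - 1*(-2) = 2 + 2 = 4)
H(u, a) = 54 - a
r = -1/48935 (r = 1/(-48935) = -1/48935 ≈ -2.0435e-5)
r + H(Z(-8), -90) = -1/48935 + (54 - 1*(-90)) = -1/48935 + (54 + 90) = -1/48935 + 144 = 7046639/48935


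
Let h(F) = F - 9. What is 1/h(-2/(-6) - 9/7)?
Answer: -21/209 ≈ -0.10048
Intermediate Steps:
h(F) = -9 + F
1/h(-2/(-6) - 9/7) = 1/(-9 + (-2/(-6) - 9/7)) = 1/(-9 + (-2*(-⅙) - 9*⅐)) = 1/(-9 + (⅓ - 9/7)) = 1/(-9 - 20/21) = 1/(-209/21) = -21/209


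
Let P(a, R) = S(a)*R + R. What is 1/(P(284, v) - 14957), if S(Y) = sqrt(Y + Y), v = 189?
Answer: -26/348247 - 189*sqrt(142)/98902148 ≈ -9.7432e-5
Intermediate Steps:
S(Y) = sqrt(2)*sqrt(Y) (S(Y) = sqrt(2*Y) = sqrt(2)*sqrt(Y))
P(a, R) = R + R*sqrt(2)*sqrt(a) (P(a, R) = (sqrt(2)*sqrt(a))*R + R = R*sqrt(2)*sqrt(a) + R = R + R*sqrt(2)*sqrt(a))
1/(P(284, v) - 14957) = 1/(189*(1 + sqrt(2)*sqrt(284)) - 14957) = 1/(189*(1 + sqrt(2)*(2*sqrt(71))) - 14957) = 1/(189*(1 + 2*sqrt(142)) - 14957) = 1/((189 + 378*sqrt(142)) - 14957) = 1/(-14768 + 378*sqrt(142))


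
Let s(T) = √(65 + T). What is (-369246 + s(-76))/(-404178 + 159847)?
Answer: 369246/244331 - I*√11/244331 ≈ 1.5113 - 1.3574e-5*I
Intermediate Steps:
(-369246 + s(-76))/(-404178 + 159847) = (-369246 + √(65 - 76))/(-404178 + 159847) = (-369246 + √(-11))/(-244331) = (-369246 + I*√11)*(-1/244331) = 369246/244331 - I*√11/244331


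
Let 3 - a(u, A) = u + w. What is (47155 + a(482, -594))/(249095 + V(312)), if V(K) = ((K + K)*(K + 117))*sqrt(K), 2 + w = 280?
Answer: -95516610/184266363527 + 205298496*sqrt(78)/184266363527 ≈ 0.0093215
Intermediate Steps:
w = 278 (w = -2 + 280 = 278)
a(u, A) = -275 - u (a(u, A) = 3 - (u + 278) = 3 - (278 + u) = 3 + (-278 - u) = -275 - u)
V(K) = 2*K**(3/2)*(117 + K) (V(K) = ((2*K)*(117 + K))*sqrt(K) = (2*K*(117 + K))*sqrt(K) = 2*K**(3/2)*(117 + K))
(47155 + a(482, -594))/(249095 + V(312)) = (47155 + (-275 - 1*482))/(249095 + 2*312**(3/2)*(117 + 312)) = (47155 + (-275 - 482))/(249095 + 2*(624*sqrt(78))*429) = (47155 - 757)/(249095 + 535392*sqrt(78)) = 46398/(249095 + 535392*sqrt(78))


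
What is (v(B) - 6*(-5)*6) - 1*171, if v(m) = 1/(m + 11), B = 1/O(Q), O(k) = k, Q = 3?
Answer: 309/34 ≈ 9.0882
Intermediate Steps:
B = ⅓ (B = 1/3 = ⅓ ≈ 0.33333)
v(m) = 1/(11 + m)
(v(B) - 6*(-5)*6) - 1*171 = (1/(11 + ⅓) - 6*(-5)*6) - 1*171 = (1/(34/3) - (-30)*6) - 171 = (3/34 - 1*(-180)) - 171 = (3/34 + 180) - 171 = 6123/34 - 171 = 309/34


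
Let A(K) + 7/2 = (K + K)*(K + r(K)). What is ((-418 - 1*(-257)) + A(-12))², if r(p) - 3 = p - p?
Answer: 10609/4 ≈ 2652.3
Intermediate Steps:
r(p) = 3 (r(p) = 3 + (p - p) = 3 + 0 = 3)
A(K) = -7/2 + 2*K*(3 + K) (A(K) = -7/2 + (K + K)*(K + 3) = -7/2 + (2*K)*(3 + K) = -7/2 + 2*K*(3 + K))
((-418 - 1*(-257)) + A(-12))² = ((-418 - 1*(-257)) + (-7/2 + 2*(-12)² + 6*(-12)))² = ((-418 + 257) + (-7/2 + 2*144 - 72))² = (-161 + (-7/2 + 288 - 72))² = (-161 + 425/2)² = (103/2)² = 10609/4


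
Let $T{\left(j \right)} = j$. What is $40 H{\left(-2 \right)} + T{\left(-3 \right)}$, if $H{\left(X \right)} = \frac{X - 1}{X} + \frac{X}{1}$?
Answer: $-23$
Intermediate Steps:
$H{\left(X \right)} = X + \frac{-1 + X}{X}$ ($H{\left(X \right)} = \frac{-1 + X}{X} + X 1 = \frac{-1 + X}{X} + X = X + \frac{-1 + X}{X}$)
$40 H{\left(-2 \right)} + T{\left(-3 \right)} = 40 \left(1 - 2 - \frac{1}{-2}\right) - 3 = 40 \left(1 - 2 - - \frac{1}{2}\right) - 3 = 40 \left(1 - 2 + \frac{1}{2}\right) - 3 = 40 \left(- \frac{1}{2}\right) - 3 = -20 - 3 = -23$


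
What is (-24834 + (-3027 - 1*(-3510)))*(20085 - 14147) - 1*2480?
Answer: -144598718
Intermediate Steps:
(-24834 + (-3027 - 1*(-3510)))*(20085 - 14147) - 1*2480 = (-24834 + (-3027 + 3510))*5938 - 2480 = (-24834 + 483)*5938 - 2480 = -24351*5938 - 2480 = -144596238 - 2480 = -144598718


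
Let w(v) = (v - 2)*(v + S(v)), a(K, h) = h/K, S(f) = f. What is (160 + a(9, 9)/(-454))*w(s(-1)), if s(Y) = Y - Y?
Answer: 0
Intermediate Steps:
s(Y) = 0
w(v) = 2*v*(-2 + v) (w(v) = (v - 2)*(v + v) = (-2 + v)*(2*v) = 2*v*(-2 + v))
(160 + a(9, 9)/(-454))*w(s(-1)) = (160 + (9/9)/(-454))*(2*0*(-2 + 0)) = (160 + (9*(1/9))*(-1/454))*(2*0*(-2)) = (160 + 1*(-1/454))*0 = (160 - 1/454)*0 = (72639/454)*0 = 0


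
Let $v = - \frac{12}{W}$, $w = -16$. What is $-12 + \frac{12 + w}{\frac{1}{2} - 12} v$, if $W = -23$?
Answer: $- \frac{6252}{529} \approx -11.819$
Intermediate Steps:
$v = \frac{12}{23}$ ($v = - \frac{12}{-23} = \left(-12\right) \left(- \frac{1}{23}\right) = \frac{12}{23} \approx 0.52174$)
$-12 + \frac{12 + w}{\frac{1}{2} - 12} v = -12 + \frac{12 - 16}{\frac{1}{2} - 12} \cdot \frac{12}{23} = -12 + - \frac{4}{\frac{1}{2} - 12} \cdot \frac{12}{23} = -12 + - \frac{4}{- \frac{23}{2}} \cdot \frac{12}{23} = -12 + \left(-4\right) \left(- \frac{2}{23}\right) \frac{12}{23} = -12 + \frac{8}{23} \cdot \frac{12}{23} = -12 + \frac{96}{529} = - \frac{6252}{529}$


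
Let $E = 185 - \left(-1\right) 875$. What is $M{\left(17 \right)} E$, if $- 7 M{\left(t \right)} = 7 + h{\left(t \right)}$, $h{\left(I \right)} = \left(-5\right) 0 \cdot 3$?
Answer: $-1060$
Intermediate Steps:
$h{\left(I \right)} = 0$ ($h{\left(I \right)} = 0 \cdot 3 = 0$)
$M{\left(t \right)} = -1$ ($M{\left(t \right)} = - \frac{7 + 0}{7} = \left(- \frac{1}{7}\right) 7 = -1$)
$E = 1060$ ($E = 185 - -875 = 185 + 875 = 1060$)
$M{\left(17 \right)} E = \left(-1\right) 1060 = -1060$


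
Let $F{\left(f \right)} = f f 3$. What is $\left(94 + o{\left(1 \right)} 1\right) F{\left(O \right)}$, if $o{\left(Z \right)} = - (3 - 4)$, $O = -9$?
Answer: $23085$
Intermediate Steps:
$o{\left(Z \right)} = 1$ ($o{\left(Z \right)} = \left(-1\right) \left(-1\right) = 1$)
$F{\left(f \right)} = 3 f^{2}$ ($F{\left(f \right)} = f^{2} \cdot 3 = 3 f^{2}$)
$\left(94 + o{\left(1 \right)} 1\right) F{\left(O \right)} = \left(94 + 1 \cdot 1\right) 3 \left(-9\right)^{2} = \left(94 + 1\right) 3 \cdot 81 = 95 \cdot 243 = 23085$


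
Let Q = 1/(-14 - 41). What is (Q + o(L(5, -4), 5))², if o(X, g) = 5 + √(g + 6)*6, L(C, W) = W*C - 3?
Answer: 1272976/3025 + 3288*√11/55 ≈ 619.09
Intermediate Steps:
L(C, W) = -3 + C*W (L(C, W) = C*W - 3 = -3 + C*W)
Q = -1/55 (Q = 1/(-55) = -1/55 ≈ -0.018182)
o(X, g) = 5 + 6*√(6 + g) (o(X, g) = 5 + √(6 + g)*6 = 5 + 6*√(6 + g))
(Q + o(L(5, -4), 5))² = (-1/55 + (5 + 6*√(6 + 5)))² = (-1/55 + (5 + 6*√11))² = (274/55 + 6*√11)²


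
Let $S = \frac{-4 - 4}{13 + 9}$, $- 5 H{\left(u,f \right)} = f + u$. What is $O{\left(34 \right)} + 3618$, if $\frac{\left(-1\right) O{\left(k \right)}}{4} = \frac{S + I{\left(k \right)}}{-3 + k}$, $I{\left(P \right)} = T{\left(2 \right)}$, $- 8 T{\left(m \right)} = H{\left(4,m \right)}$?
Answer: $\frac{6168737}{1705} \approx 3618.0$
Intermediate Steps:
$H{\left(u,f \right)} = - \frac{f}{5} - \frac{u}{5}$ ($H{\left(u,f \right)} = - \frac{f + u}{5} = - \frac{f}{5} - \frac{u}{5}$)
$S = - \frac{4}{11}$ ($S = - \frac{8}{22} = \left(-8\right) \frac{1}{22} = - \frac{4}{11} \approx -0.36364$)
$T{\left(m \right)} = \frac{1}{10} + \frac{m}{40}$ ($T{\left(m \right)} = - \frac{- \frac{m}{5} - \frac{4}{5}}{8} = - \frac{- \frac{4}{5} - \frac{m}{5}}{8} = \frac{1}{10} + \frac{m}{40}$)
$I{\left(P \right)} = \frac{3}{20}$ ($I{\left(P \right)} = \frac{1}{10} + \frac{1}{40} \cdot 2 = \frac{1}{10} + \frac{1}{20} = \frac{3}{20}$)
$O{\left(k \right)} = \frac{47}{55 \left(-3 + k\right)}$ ($O{\left(k \right)} = - 4 \frac{- \frac{4}{11} + \frac{3}{20}}{-3 + k} = - 4 \left(- \frac{47}{220 \left(-3 + k\right)}\right) = \frac{47}{55 \left(-3 + k\right)}$)
$O{\left(34 \right)} + 3618 = \frac{47}{55 \left(-3 + 34\right)} + 3618 = \frac{47}{55 \cdot 31} + 3618 = \frac{47}{55} \cdot \frac{1}{31} + 3618 = \frac{47}{1705} + 3618 = \frac{6168737}{1705}$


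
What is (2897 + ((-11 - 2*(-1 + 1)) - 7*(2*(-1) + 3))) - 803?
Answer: 2076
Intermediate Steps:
(2897 + ((-11 - 2*(-1 + 1)) - 7*(2*(-1) + 3))) - 803 = (2897 + ((-11 - 2*0) - 7*(-2 + 3))) - 803 = (2897 + ((-11 + 0) - 7*1)) - 803 = (2897 + (-11 - 7)) - 803 = (2897 - 18) - 803 = 2879 - 803 = 2076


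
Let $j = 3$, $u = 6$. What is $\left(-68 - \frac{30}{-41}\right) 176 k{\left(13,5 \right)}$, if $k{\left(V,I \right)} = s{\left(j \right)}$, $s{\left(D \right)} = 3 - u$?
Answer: $\frac{1456224}{41} \approx 35518.0$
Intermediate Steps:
$s{\left(D \right)} = -3$ ($s{\left(D \right)} = 3 - 6 = -3$)
$k{\left(V,I \right)} = -3$
$\left(-68 - \frac{30}{-41}\right) 176 k{\left(13,5 \right)} = \left(-68 - \frac{30}{-41}\right) 176 \left(-3\right) = \left(-68 - 30 \left(- \frac{1}{41}\right)\right) 176 \left(-3\right) = \left(-68 - - \frac{30}{41}\right) 176 \left(-3\right) = \left(-68 + \frac{30}{41}\right) 176 \left(-3\right) = \left(- \frac{2758}{41}\right) 176 \left(-3\right) = \left(- \frac{485408}{41}\right) \left(-3\right) = \frac{1456224}{41}$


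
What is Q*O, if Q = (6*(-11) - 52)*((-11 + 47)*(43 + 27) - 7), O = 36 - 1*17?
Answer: -5634146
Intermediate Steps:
O = 19 (O = 36 - 17 = 19)
Q = -296534 (Q = (-66 - 52)*(36*70 - 7) = -118*(2520 - 7) = -118*2513 = -296534)
Q*O = -296534*19 = -5634146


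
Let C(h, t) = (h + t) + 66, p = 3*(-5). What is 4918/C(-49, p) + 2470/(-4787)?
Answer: 11768763/4787 ≈ 2458.5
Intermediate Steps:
p = -15
C(h, t) = 66 + h + t
4918/C(-49, p) + 2470/(-4787) = 4918/(66 - 49 - 15) + 2470/(-4787) = 4918/2 + 2470*(-1/4787) = 4918*(½) - 2470/4787 = 2459 - 2470/4787 = 11768763/4787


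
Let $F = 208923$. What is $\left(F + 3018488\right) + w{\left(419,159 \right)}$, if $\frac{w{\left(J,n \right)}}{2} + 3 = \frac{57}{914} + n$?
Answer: $\frac{1475069468}{457} \approx 3.2277 \cdot 10^{6}$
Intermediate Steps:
$w{\left(J,n \right)} = - \frac{2685}{457} + 2 n$ ($w{\left(J,n \right)} = -6 + 2 \left(\frac{57}{914} + n\right) = -6 + \left(\frac{57}{457} + 2 n\right) = - \frac{2685}{457} + 2 n$)
$\left(F + 3018488\right) + w{\left(419,159 \right)} = \left(208923 + 3018488\right) + \left(- \frac{2685}{457} + 2 \cdot 159\right) = 3227411 + \left(- \frac{2685}{457} + 318\right) = 3227411 + \frac{142641}{457} = \frac{1475069468}{457}$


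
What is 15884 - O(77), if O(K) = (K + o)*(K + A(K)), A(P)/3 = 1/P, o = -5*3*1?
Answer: 855284/77 ≈ 11108.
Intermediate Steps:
o = -15 (o = -15*1 = -15)
A(P) = 3/P
O(K) = (-15 + K)*(K + 3/K) (O(K) = (K - 15)*(K + 3/K) = (-15 + K)*(K + 3/K))
15884 - O(77) = 15884 - (3 + 77**2 - 45/77 - 15*77) = 15884 - (3 + 5929 - 45*1/77 - 1155) = 15884 - (3 + 5929 - 45/77 - 1155) = 15884 - 1*367784/77 = 15884 - 367784/77 = 855284/77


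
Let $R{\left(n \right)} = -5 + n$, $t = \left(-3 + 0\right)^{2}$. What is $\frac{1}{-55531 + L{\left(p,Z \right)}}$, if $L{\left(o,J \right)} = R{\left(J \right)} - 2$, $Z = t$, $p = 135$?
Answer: $- \frac{1}{55529} \approx -1.8009 \cdot 10^{-5}$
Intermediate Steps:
$t = 9$ ($t = \left(-3\right)^{2} = 9$)
$Z = 9$
$L{\left(o,J \right)} = -7 + J$ ($L{\left(o,J \right)} = \left(-5 + J\right) - 2 = -7 + J$)
$\frac{1}{-55531 + L{\left(p,Z \right)}} = \frac{1}{-55531 + \left(-7 + 9\right)} = \frac{1}{-55531 + 2} = \frac{1}{-55529} = - \frac{1}{55529}$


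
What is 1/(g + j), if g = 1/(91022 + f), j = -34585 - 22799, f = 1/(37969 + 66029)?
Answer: -9466105957/543203024132490 ≈ -1.7426e-5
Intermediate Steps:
f = 1/103998 ≈ 9.6156e-6
j = -57384
g = 103998/9466105957 (g = 1/(91022 + 1/103998) = 1/(9466105957/103998) = 103998/9466105957 ≈ 1.0986e-5)
1/(g + j) = 1/(103998/9466105957 - 57384) = 1/(-543203024132490/9466105957) = -9466105957/543203024132490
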